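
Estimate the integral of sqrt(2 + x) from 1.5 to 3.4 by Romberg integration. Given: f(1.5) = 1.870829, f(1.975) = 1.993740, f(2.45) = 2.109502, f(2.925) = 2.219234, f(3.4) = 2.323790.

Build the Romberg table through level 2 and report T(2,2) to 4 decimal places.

T(0,0) (trapezoid, 1 panel, h=1.9000): 3.984888
T(1,0) (trapezoid, 2 panels, h=0.9500): 3.996471
T(2,0) (trapezoid, 4 panels, h=0.4750): 3.999398
T(1,1) = 3.996471 + (3.996471 − 3.984888)/3 = 4.000332
T(2,1) = 3.999398 + (3.999398 − 3.996471)/3 = 4.000374
T(2,2) = 4.000374 + (4.000374 − 4.000332)/15 = 4.000377

4.0004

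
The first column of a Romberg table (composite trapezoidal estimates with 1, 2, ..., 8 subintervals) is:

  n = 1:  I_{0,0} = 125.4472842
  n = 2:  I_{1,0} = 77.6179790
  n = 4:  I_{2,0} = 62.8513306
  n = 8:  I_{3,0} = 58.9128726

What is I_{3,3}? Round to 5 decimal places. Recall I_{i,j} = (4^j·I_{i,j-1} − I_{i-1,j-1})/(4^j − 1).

57.57651

I_{1,1} = 77.6179790 + (77.6179790 − 125.4472842)/3 = 61.6748773
I_{2,1} = (4·62.8513306 − 77.6179790) / 3 = 57.9291145
I_{3,1} = 58.9128726 + (58.9128726 − 62.8513306)/3 = 57.6000533
I_{2,2} = (16·57.9291145 − 61.6748773) / 15 = 57.6793970
I_{3,2} = (16·57.6000533 − 57.9291145) / 15 = 57.5781159
I_{3,3} = 57.5781159 + (57.5781159 − 57.6793970)/63 = 57.5765083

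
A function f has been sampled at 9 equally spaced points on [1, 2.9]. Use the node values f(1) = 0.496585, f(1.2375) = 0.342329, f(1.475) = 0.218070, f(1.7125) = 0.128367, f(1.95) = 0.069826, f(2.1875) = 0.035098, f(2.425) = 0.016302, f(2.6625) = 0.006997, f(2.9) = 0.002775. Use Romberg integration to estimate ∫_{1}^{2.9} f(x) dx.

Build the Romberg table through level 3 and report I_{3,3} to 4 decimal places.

0.2501

I_{0,0} (trapezoid, 1 panel, h=1.9000): 0.474392
I_{1,0} (trapezoid, 2 panels, h=0.9500): 0.303531
I_{2,0} (trapezoid, 4 panels, h=0.4750): 0.263092
I_{3,0} (trapezoid, 8 panels, h=0.2375): 0.253334
I_{1,1} = 0.303531 + (0.303531 − 0.474392)/3 = 0.246577
I_{2,1} = 0.263092 + (0.263092 − 0.303531)/3 = 0.249612
I_{3,1} = 0.253334 + (0.253334 − 0.263092)/3 = 0.250081
I_{2,2} = 0.249612 + (0.249612 − 0.246577)/15 = 0.249814
I_{3,2} = 0.250081 + (0.250081 − 0.249612)/15 = 0.250112
I_{3,3} = 0.250112 + (0.250112 − 0.249814)/63 = 0.250117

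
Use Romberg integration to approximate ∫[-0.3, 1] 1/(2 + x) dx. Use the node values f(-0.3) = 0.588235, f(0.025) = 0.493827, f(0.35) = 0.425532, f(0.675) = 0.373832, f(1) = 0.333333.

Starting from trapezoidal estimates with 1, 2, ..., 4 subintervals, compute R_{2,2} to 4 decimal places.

R_{0,0} (trapezoid, 1 panel, h=1.3000): 0.599019
R_{1,0} (trapezoid, 2 panels, h=0.6500): 0.576105
R_{2,0} (trapezoid, 4 panels, h=0.3250): 0.570042
R_{1,1} = 0.576105 + (0.576105 − 0.599019)/3 = 0.568467
R_{2,1} = 0.570042 + (0.570042 − 0.576105)/3 = 0.568021
R_{2,2} = 0.568021 + (0.568021 − 0.568467)/15 = 0.567991

0.5680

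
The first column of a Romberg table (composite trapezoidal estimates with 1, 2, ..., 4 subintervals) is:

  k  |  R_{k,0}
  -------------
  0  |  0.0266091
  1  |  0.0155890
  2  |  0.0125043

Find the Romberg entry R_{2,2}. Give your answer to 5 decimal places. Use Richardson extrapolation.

Richardson extrapolation on the trapezoidal column (denominator 4−1=3):
R_{1,1} = 0.0155890 + (0.0155890 − 0.0266091)/3 = 0.0119156
R_{2,1} = (4·0.0125043 − 0.0155890) / 3 = 0.0114761
R_{2,2} = (16·0.0114761 − 0.0119156) / 15 = 0.0114468
(Column j=1 coincides with Simpson's rule on the same nodes.)

0.01145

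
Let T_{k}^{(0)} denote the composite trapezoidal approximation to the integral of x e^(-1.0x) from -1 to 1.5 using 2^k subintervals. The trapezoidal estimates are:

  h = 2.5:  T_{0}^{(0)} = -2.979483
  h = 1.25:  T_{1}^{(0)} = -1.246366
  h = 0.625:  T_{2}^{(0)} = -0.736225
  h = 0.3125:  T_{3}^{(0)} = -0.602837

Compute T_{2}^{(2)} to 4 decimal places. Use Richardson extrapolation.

-0.5593

Richardson extrapolation on the trapezoidal column (denominator 4−1=3):
T_{1}^{(1)} = -1.246366 + (-1.246366 − (-2.979483))/3 = -0.668660
T_{2}^{(1)} = (4·(-0.736225) − (-1.246366)) / 3 = -0.566178
T_{2}^{(2)} = (16·(-0.566178) − (-0.668660)) / 15 = -0.559346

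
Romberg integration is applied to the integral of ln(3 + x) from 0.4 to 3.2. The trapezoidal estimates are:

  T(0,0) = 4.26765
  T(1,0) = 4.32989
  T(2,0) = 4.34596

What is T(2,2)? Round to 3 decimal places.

T(1,1) = (4·4.32989 − 4.26765) / 3 = 4.35064
T(2,1) = (4·4.34596 − 4.32989) / 3 = 4.35132
T(2,2) = 4.35132 + (4.35132 − 4.35064)/15 = 4.35137
(Column j=1 coincides with Simpson's rule on the same nodes.)

4.351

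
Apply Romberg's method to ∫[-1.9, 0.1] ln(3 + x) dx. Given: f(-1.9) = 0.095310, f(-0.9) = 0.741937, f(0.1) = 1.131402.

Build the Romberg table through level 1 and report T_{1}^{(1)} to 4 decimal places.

1.3982

T_{0}^{(0)} (trapezoid, 1 panel, h=2.0000): 1.226712
T_{1}^{(0)} (trapezoid, 2 panels, h=1.0000): 1.355293
T_{1}^{(1)} = 1.355293 + (1.355293 − 1.226712)/3 = 1.398153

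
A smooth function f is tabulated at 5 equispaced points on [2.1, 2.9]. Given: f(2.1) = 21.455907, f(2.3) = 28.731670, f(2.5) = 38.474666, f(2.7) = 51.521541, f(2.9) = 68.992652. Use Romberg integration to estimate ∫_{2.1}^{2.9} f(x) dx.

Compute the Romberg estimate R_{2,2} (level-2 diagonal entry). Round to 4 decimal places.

32.5595

R_{0,0} (trapezoid, 1 panel, h=0.8000): 36.179424
R_{1,0} (trapezoid, 2 panels, h=0.4000): 33.479578
R_{2,0} (trapezoid, 4 panels, h=0.2000): 32.790431
R_{1,1} = 33.479578 + (33.479578 − 36.179424)/3 = 32.579629
R_{2,1} = 32.790431 + (32.790431 − 33.479578)/3 = 32.560715
R_{2,2} = 32.560715 + (32.560715 − 32.579629)/15 = 32.559454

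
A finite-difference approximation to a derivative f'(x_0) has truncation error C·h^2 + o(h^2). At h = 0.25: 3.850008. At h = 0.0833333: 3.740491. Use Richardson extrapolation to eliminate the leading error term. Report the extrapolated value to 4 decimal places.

3.7268

The leading error scales as h^2; refining by a factor of 3 reduces it by 3^2 = 9.
Extrapolated value = (9·A(h/3) − A(h)) / (9 − 1)
= (9·3.740491 − 3.850008) / 8
= 29.814411 / 8 = 3.726801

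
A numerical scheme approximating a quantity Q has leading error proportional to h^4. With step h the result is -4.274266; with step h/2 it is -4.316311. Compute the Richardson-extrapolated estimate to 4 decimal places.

-4.3191

Extrapolated value = (16·A(h/2) − A(h)) / (16 − 1)
= (16·(-4.316311) − (-4.274266)) / 15
= -64.786710 / 15 = -4.319114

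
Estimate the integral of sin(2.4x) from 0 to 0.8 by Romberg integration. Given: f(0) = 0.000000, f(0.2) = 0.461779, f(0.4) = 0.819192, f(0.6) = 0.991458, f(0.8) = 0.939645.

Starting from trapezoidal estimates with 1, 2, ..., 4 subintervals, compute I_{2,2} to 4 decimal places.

I_{0,0} (trapezoid, 1 panel, h=0.8000): 0.375858
I_{1,0} (trapezoid, 2 panels, h=0.4000): 0.515606
I_{2,0} (trapezoid, 4 panels, h=0.2000): 0.548450
I_{1,1} = 0.515606 + (0.515606 − 0.375858)/3 = 0.562189
I_{2,1} = 0.548450 + (0.548450 − 0.515606)/3 = 0.559398
I_{2,2} = 0.559398 + (0.559398 − 0.562189)/15 = 0.559212

0.5592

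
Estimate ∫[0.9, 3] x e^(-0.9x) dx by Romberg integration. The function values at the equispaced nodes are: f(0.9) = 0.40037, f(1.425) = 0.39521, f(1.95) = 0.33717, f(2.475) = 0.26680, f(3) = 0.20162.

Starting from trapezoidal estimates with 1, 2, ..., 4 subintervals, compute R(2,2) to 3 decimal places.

R(0,0) (trapezoid, 1 panel, h=2.1000): 0.63209
R(1,0) (trapezoid, 2 panels, h=1.0500): 0.67007
R(2,0) (trapezoid, 4 panels, h=0.5250): 0.68259
R(1,1) = 0.67007 + (0.67007 − 0.63209)/3 = 0.68273
R(2,1) = 0.68259 + (0.68259 − 0.67007)/3 = 0.68676
R(2,2) = 0.68676 + (0.68676 − 0.68273)/15 = 0.68703

0.687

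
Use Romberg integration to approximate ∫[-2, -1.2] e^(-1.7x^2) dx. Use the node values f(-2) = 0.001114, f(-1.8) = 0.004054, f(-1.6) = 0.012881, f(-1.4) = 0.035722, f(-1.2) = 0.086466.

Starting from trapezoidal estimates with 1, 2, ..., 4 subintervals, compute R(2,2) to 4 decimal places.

R(0,0) (trapezoid, 1 panel, h=0.8000): 0.035032
R(1,0) (trapezoid, 2 panels, h=0.4000): 0.022668
R(2,0) (trapezoid, 4 panels, h=0.2000): 0.019289
R(1,1) = 0.022668 + (0.022668 − 0.035032)/3 = 0.018547
R(2,1) = 0.019289 + (0.019289 − 0.022668)/3 = 0.018163
R(2,2) = 0.018163 + (0.018163 − 0.018547)/15 = 0.018137

0.0181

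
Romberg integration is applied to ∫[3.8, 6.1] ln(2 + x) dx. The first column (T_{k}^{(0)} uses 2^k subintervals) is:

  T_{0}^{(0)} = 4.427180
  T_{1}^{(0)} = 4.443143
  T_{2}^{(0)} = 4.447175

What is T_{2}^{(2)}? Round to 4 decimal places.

T_{1}^{(1)} = (4·4.443143 − 4.427180) / 3 = 4.448464
T_{2}^{(1)} = 4.447175 + (4.447175 − 4.443143)/3 = 4.448519
T_{2}^{(2)} = (16·4.448519 − 4.448464) / 15 = 4.448523
(Column j=1 coincides with Simpson's rule on the same nodes.)

4.4485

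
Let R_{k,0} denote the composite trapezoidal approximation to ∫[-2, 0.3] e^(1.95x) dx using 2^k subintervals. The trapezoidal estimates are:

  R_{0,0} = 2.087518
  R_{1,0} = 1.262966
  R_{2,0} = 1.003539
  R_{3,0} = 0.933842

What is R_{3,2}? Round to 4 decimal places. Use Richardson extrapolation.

R_{2,1} = (4·1.003539 − 1.262966) / 3 = 0.917063
R_{3,1} = (4·0.933842 − 1.003539) / 3 = 0.910610
R_{3,2} = (16·0.910610 − 0.917063) / 15 = 0.910180
(Column j=1 coincides with Simpson's rule on the same nodes.)

0.9102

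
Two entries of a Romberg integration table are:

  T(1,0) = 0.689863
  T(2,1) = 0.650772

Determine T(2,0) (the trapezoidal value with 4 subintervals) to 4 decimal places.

0.6605

From T(2,1) = (4·T(2,0) − T(1,0))/3, solve for T(2,0):
4·T(2,0) = 3·0.650772 + 0.689863 = 2.642179
T(2,0) = 0.660545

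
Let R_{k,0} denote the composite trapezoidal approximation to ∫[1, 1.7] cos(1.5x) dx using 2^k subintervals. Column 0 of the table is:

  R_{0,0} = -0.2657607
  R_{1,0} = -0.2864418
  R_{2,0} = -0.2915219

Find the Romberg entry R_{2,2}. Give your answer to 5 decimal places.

-0.29321

Richardson extrapolation on the trapezoidal column (denominator 4−1=3):
R_{1,1} = (4·(-0.2864418) − (-0.2657607)) / 3 = -0.2933355
R_{2,1} = -0.2915219 + (-0.2915219 − (-0.2864418))/3 = -0.2932153
R_{2,2} = (16·(-0.2932153) − (-0.2933355)) / 15 = -0.2932073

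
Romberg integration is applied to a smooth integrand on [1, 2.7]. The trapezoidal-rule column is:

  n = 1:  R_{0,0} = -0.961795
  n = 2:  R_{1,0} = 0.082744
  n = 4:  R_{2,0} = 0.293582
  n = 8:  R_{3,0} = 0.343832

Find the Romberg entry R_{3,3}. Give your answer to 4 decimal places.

0.3604

Richardson extrapolation on the trapezoidal column (denominator 4−1=3):
R_{1,1} = (4·0.082744 − (-0.961795)) / 3 = 0.430924
R_{2,1} = 0.293582 + (0.293582 − 0.082744)/3 = 0.363861
R_{3,1} = (4·0.343832 − 0.293582) / 3 = 0.360582
R_{2,2} = (16·0.363861 − 0.430924) / 15 = 0.359390
R_{3,2} = 0.360582 + (0.360582 − 0.363861)/15 = 0.360363
R_{3,3} = (64·0.360363 − 0.359390) / 63 = 0.360378
(Column j=1 coincides with Simpson's rule on the same nodes.)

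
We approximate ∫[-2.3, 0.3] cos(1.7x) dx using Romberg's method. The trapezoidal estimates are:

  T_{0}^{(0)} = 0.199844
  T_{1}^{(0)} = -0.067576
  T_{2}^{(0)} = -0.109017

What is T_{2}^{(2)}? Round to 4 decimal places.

-0.1206

Richardson extrapolation on the trapezoidal column (denominator 4−1=3):
T_{1}^{(1)} = (4·(-0.067576) − 0.199844) / 3 = -0.156716
T_{2}^{(1)} = (4·(-0.109017) − (-0.067576)) / 3 = -0.122831
T_{2}^{(2)} = -0.122831 + (-0.122831 − (-0.156716))/15 = -0.120572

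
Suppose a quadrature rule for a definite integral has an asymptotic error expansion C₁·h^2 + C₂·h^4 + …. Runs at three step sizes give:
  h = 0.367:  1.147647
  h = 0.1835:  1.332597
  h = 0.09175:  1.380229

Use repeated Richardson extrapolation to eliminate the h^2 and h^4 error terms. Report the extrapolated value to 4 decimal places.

First eliminate the h^2 term (factor 2^2 = 4):
  B₁ = (4·1.332597 − 1.147647)/3 = 1.394247
  B₂ = (4·1.380229 − 1.332597)/3 = 1.396106
Then eliminate the h^4 term (factor 2^4 = 16):
  (16·1.396106 − 1.394247)/15 = 1.396230

1.3962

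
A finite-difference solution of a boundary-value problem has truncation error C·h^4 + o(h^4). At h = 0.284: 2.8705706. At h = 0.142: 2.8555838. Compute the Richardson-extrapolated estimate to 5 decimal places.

2.85458

The leading error scales as h^4; refining by a factor of 2 reduces it by 2^4 = 16.
Extrapolated value = (16·A(h/2) − A(h)) / (16 − 1)
= (16·2.8555838 − 2.8705706) / 15
= 42.8187702 / 15 = 2.8545847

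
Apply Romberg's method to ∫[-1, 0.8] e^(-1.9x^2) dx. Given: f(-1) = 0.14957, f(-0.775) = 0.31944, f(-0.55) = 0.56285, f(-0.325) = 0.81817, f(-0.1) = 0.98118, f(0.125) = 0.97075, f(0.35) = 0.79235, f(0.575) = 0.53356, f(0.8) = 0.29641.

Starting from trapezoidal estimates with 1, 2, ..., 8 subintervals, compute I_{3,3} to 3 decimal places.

1.177

I_{0,0} (trapezoid, 1 panel, h=1.8000): 0.40138
I_{1,0} (trapezoid, 2 panels, h=0.9000): 1.08375
I_{2,0} (trapezoid, 4 panels, h=0.4500): 1.15172
I_{3,0} (trapezoid, 8 panels, h=0.2250): 1.17029
I_{1,1} = 1.08375 + (1.08375 − 0.40138)/3 = 1.31121
I_{2,1} = 1.15172 + (1.15172 − 1.08375)/3 = 1.17438
I_{3,1} = 1.17029 + (1.17029 − 1.15172)/3 = 1.17648
I_{2,2} = 1.17438 + (1.17438 − 1.31121)/15 = 1.16526
I_{3,2} = 1.17648 + (1.17648 − 1.17438)/15 = 1.17662
I_{3,3} = 1.17662 + (1.17662 − 1.16526)/63 = 1.17680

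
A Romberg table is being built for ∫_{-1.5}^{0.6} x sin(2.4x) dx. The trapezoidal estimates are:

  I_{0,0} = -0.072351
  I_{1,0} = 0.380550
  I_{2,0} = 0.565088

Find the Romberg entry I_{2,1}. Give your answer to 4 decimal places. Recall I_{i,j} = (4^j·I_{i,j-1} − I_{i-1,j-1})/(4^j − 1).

I_{2,1} = (4·0.565088 − 0.380550) / 3 = 0.626601
(Column j=1 coincides with Simpson's rule on the same nodes.)

0.6266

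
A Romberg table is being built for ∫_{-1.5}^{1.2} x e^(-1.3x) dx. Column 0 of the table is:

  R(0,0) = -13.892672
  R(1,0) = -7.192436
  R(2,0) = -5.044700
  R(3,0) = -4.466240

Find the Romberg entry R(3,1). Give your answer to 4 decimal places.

R(3,1) = -4.466240 + (-4.466240 − (-5.044700))/3 = -4.273420

-4.2734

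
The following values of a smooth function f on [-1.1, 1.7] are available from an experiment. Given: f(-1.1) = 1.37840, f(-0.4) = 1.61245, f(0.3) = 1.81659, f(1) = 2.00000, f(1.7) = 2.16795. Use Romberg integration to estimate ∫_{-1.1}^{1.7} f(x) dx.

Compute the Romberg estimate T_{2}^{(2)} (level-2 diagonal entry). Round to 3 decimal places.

T_{0}^{(0)} (trapezoid, 1 panel, h=2.8000): 4.96489
T_{1}^{(0)} (trapezoid, 2 panels, h=1.4000): 5.02567
T_{2}^{(0)} (trapezoid, 4 panels, h=0.7000): 5.04155
T_{1}^{(1)} = 5.02567 + (5.02567 − 4.96489)/3 = 5.04593
T_{2}^{(1)} = 5.04155 + (5.04155 − 5.02567)/3 = 5.04684
T_{2}^{(2)} = 5.04684 + (5.04684 − 5.04593)/15 = 5.04690

5.047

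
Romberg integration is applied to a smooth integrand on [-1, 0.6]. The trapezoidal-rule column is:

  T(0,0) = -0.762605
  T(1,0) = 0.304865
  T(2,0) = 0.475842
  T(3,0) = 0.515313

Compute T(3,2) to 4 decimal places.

Richardson extrapolation on the trapezoidal column (denominator 4−1=3):
T(2,1) = (4·0.475842 − 0.304865) / 3 = 0.532834
T(3,1) = 0.515313 + (0.515313 − 0.475842)/3 = 0.528470
T(3,2) = 0.528470 + (0.528470 − 0.532834)/15 = 0.528179

0.5282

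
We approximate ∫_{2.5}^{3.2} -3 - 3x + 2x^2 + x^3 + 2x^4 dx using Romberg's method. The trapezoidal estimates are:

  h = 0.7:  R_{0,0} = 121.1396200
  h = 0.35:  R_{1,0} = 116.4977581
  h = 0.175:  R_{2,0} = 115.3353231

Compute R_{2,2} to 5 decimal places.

Richardson extrapolation on the trapezoidal column (denominator 4−1=3):
R_{1,1} = (4·116.4977581 − 121.1396200) / 3 = 114.9504708
R_{2,1} = 115.3353231 + (115.3353231 − 116.4977581)/3 = 114.9478448
R_{2,2} = 114.9478448 + (114.9478448 − 114.9504708)/15 = 114.9476697
(Column j=1 coincides with Simpson's rule on the same nodes.)

114.94767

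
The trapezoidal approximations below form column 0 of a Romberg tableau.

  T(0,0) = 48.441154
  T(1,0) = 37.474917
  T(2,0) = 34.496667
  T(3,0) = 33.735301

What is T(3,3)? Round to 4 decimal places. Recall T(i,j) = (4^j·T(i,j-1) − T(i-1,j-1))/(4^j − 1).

33.4800

T(1,1) = 37.474917 + (37.474917 − 48.441154)/3 = 33.819505
T(2,1) = 34.496667 + (34.496667 − 37.474917)/3 = 33.503917
T(3,1) = (4·33.735301 − 34.496667) / 3 = 33.481512
T(2,2) = 33.503917 + (33.503917 − 33.819505)/15 = 33.482878
T(3,2) = (16·33.481512 − 33.503917) / 15 = 33.480018
T(3,3) = (64·33.480018 − 33.482878) / 63 = 33.479973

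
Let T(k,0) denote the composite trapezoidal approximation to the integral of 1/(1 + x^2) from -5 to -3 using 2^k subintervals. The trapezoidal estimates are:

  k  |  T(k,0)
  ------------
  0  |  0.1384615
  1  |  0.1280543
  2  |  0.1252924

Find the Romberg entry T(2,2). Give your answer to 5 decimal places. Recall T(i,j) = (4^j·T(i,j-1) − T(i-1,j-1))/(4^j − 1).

Richardson extrapolation on the trapezoidal column (denominator 4−1=3):
T(1,1) = (4·0.1280543 − 0.1384615) / 3 = 0.1245852
T(2,1) = (4·0.1252924 − 0.1280543) / 3 = 0.1243718
T(2,2) = 0.1243718 + (0.1243718 − 0.1245852)/15 = 0.1243576

0.12436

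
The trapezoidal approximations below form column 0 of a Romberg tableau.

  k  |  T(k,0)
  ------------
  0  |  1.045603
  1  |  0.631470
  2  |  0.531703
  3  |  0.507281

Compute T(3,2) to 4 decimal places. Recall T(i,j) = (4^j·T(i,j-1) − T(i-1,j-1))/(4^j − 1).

0.4992

Richardson extrapolation on the trapezoidal column (denominator 4−1=3):
T(2,1) = (4·0.531703 − 0.631470) / 3 = 0.498447
T(3,1) = (4·0.507281 − 0.531703) / 3 = 0.499140
T(3,2) = 0.499140 + (0.499140 − 0.498447)/15 = 0.499186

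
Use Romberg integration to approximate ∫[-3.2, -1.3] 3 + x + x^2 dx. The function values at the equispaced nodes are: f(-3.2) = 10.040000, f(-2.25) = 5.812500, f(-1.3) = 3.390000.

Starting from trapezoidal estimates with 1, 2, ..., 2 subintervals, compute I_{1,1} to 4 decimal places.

I_{0,0} (trapezoid, 1 panel, h=1.9000): 12.758500
I_{1,0} (trapezoid, 2 panels, h=0.9500): 11.901125
I_{1,1} = 11.901125 + (11.901125 − 12.758500)/3 = 11.615333

11.6153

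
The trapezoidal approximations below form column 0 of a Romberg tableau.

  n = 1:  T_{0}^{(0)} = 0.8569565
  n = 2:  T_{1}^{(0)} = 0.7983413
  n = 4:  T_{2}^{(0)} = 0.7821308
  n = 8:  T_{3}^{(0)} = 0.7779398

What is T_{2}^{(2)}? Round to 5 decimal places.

T_{1}^{(1)} = (4·0.7983413 − 0.8569565) / 3 = 0.7788029
T_{2}^{(1)} = 0.7821308 + (0.7821308 − 0.7983413)/3 = 0.7767273
T_{2}^{(2)} = (16·0.7767273 − 0.7788029) / 15 = 0.7765889
(Column j=1 coincides with Simpson's rule on the same nodes.)

0.77659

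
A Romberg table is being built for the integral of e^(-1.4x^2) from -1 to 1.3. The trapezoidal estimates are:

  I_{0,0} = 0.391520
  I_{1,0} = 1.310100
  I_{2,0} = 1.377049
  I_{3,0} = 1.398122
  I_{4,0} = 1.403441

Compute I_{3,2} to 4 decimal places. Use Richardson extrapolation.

1.4055

I_{2,1} = (4·1.377049 − 1.310100) / 3 = 1.399365
I_{3,1} = 1.398122 + (1.398122 − 1.377049)/3 = 1.405146
I_{3,2} = (16·1.405146 − 1.399365) / 15 = 1.405531
(Column j=1 coincides with Simpson's rule on the same nodes.)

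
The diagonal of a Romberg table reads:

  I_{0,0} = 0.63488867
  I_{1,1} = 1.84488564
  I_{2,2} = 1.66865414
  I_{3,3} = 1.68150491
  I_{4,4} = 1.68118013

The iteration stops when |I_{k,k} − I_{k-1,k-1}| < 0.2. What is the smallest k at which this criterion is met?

|I_{1,1} − I_{0,0}| = 1.20999697 ≥ 0.2
|I_{2,2} − I_{1,1}| = 0.17623150 < 0.2

k = 2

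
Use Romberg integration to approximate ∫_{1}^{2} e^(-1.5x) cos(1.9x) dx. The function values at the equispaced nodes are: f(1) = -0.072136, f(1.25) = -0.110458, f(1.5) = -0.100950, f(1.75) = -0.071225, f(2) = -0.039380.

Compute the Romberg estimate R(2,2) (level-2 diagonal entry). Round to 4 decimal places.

-0.0867

R(0,0) (trapezoid, 1 panel, h=1.0000): -0.055758
R(1,0) (trapezoid, 2 panels, h=0.5000): -0.078354
R(2,0) (trapezoid, 4 panels, h=0.2500): -0.084598
R(1,1) = -0.078354 + (-0.078354 − (-0.055758))/3 = -0.085886
R(2,1) = -0.084598 + (-0.084598 − (-0.078354))/3 = -0.086679
R(2,2) = -0.086679 + (-0.086679 − (-0.085886))/15 = -0.086732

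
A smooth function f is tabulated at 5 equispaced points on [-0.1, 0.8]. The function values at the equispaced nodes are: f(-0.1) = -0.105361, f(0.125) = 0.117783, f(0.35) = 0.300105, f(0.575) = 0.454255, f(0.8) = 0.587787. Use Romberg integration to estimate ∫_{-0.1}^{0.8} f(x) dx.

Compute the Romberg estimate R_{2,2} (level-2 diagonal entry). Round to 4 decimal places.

R_{0,0} (trapezoid, 1 panel, h=0.9000): 0.217092
R_{1,0} (trapezoid, 2 panels, h=0.4500): 0.243593
R_{2,0} (trapezoid, 4 panels, h=0.2250): 0.250505
R_{1,1} = 0.243593 + (0.243593 − 0.217092)/3 = 0.252427
R_{2,1} = 0.250505 + (0.250505 − 0.243593)/3 = 0.252809
R_{2,2} = 0.252809 + (0.252809 − 0.252427)/15 = 0.252834

0.2528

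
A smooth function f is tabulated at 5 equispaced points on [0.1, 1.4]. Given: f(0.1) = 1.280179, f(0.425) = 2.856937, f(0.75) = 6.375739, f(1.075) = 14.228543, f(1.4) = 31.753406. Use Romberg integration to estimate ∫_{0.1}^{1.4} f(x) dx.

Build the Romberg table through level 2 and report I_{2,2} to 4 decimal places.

I_{0,0} (trapezoid, 1 panel, h=1.3000): 21.471830
I_{1,0} (trapezoid, 2 panels, h=0.6500): 14.880145
I_{2,0} (trapezoid, 4 panels, h=0.3250): 12.992854
I_{1,1} = 14.880145 + (14.880145 − 21.471830)/3 = 12.682917
I_{2,1} = 12.992854 + (12.992854 − 14.880145)/3 = 12.363757
I_{2,2} = 12.363757 + (12.363757 − 12.682917)/15 = 12.342480

12.3425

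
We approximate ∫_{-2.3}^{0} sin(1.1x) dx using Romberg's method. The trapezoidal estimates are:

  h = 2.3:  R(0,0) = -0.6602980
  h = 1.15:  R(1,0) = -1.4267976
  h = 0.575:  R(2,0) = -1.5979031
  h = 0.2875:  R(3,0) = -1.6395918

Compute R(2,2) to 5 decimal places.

Richardson extrapolation on the trapezoidal column (denominator 4−1=3):
R(1,1) = (4·(-1.4267976) − (-0.6602980)) / 3 = -1.6822975
R(2,1) = -1.5979031 + (-1.5979031 − (-1.4267976))/3 = -1.6549383
R(2,2) = -1.6549383 + (-1.6549383 − (-1.6822975))/15 = -1.6531144
(Column j=1 coincides with Simpson's rule on the same nodes.)

-1.65311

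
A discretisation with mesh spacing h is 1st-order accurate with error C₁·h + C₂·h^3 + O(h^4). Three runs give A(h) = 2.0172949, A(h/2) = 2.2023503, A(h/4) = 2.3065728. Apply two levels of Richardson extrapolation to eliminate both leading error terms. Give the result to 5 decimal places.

2.41414

First eliminate the h term (factor 2^1 = 2):
  B₁ = (2·2.2023503 − 2.0172949)/1 = 2.3874057
  B₂ = (2·2.3065728 − 2.2023503)/1 = 2.4107953
Then eliminate the h^3 term (factor 2^3 = 8):
  (8·2.4107953 − 2.3874057)/7 = 2.4141367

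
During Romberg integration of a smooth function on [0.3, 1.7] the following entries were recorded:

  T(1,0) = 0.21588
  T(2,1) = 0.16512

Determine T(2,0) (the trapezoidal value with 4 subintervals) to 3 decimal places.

From T(2,1) = (4·T(2,0) − T(1,0))/3, solve for T(2,0):
4·T(2,0) = 3·0.16512 + 0.21588 = 0.71124
T(2,0) = 0.17781

0.178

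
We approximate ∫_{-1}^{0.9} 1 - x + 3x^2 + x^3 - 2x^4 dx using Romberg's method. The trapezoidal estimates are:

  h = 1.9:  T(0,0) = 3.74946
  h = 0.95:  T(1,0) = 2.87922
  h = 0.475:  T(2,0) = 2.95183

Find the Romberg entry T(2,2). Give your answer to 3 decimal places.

3.002

Richardson extrapolation on the trapezoidal column (denominator 4−1=3):
T(1,1) = (4·2.87922 − 3.74946) / 3 = 2.58914
T(2,1) = (4·2.95183 − 2.87922) / 3 = 2.97603
T(2,2) = (16·2.97603 − 2.58914) / 15 = 3.00182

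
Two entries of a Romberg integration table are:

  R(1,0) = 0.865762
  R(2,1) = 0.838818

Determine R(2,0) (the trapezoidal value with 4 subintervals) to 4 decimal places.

0.8456

From R(2,1) = (4·R(2,0) − R(1,0))/3, solve for R(2,0):
4·R(2,0) = 3·0.838818 + 0.865762 = 3.382216
R(2,0) = 0.845554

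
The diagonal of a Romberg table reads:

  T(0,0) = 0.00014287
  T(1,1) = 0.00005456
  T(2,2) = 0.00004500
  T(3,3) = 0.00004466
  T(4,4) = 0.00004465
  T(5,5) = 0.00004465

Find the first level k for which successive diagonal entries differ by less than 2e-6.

|T(1,1) − T(0,0)| = 0.00008831 ≥ 2e-6
|T(2,2) − T(1,1)| = 0.00000956 ≥ 2e-6
|T(3,3) − T(2,2)| = 0.00000034 < 2e-6

k = 3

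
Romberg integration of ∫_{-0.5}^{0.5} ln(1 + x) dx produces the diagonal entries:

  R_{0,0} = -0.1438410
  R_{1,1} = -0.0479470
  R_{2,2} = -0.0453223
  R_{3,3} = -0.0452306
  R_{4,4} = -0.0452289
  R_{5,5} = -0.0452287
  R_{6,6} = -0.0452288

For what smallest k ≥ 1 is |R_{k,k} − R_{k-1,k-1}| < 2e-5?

|R_{1,1} − R_{0,0}| = 0.0958940 ≥ 2e-5
|R_{2,2} − R_{1,1}| = 0.0026247 ≥ 2e-5
|R_{3,3} − R_{2,2}| = 0.0000917 ≥ 2e-5
|R_{4,4} − R_{3,3}| = 0.0000017 < 2e-5

k = 4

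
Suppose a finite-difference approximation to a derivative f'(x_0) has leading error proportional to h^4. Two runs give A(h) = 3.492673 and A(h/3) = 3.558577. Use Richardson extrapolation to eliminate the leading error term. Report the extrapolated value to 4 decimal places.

3.5594

Extrapolated value = (81·A(h/3) − A(h)) / (81 − 1)
= (81·3.558577 − 3.492673) / 80
= 284.752064 / 80 = 3.559401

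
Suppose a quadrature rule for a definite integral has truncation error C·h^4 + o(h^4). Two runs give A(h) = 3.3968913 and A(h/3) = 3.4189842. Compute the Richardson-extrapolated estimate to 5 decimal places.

Extrapolated value = (81·A(h/3) − A(h)) / (81 − 1)
= (81·3.4189842 − 3.3968913) / 80
= 273.5408289 / 80 = 3.4192604

3.41926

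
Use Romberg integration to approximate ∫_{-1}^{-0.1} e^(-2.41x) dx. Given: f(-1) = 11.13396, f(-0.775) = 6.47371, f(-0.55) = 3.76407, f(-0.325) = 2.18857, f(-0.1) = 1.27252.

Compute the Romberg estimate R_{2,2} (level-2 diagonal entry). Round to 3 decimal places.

R_{0,0} (trapezoid, 1 panel, h=0.9000): 5.58292
R_{1,0} (trapezoid, 2 panels, h=0.4500): 4.48529
R_{2,0} (trapezoid, 4 panels, h=0.2250): 4.19166
R_{1,1} = 4.48529 + (4.48529 − 5.58292)/3 = 4.11941
R_{2,1} = 4.19166 + (4.19166 − 4.48529)/3 = 4.09378
R_{2,2} = 4.09378 + (4.09378 − 4.11941)/15 = 4.09207

4.092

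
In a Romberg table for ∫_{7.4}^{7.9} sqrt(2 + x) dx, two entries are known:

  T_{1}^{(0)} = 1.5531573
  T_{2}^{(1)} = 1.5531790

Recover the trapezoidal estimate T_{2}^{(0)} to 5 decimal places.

1.55317

From T_{2}^{(1)} = (4·T_{2}^{(0)} − T_{1}^{(0)})/3, solve for T_{2}^{(0)}:
4·T_{2}^{(0)} = 3·1.5531790 + 1.5531573 = 6.2126943
T_{2}^{(0)} = 1.5531736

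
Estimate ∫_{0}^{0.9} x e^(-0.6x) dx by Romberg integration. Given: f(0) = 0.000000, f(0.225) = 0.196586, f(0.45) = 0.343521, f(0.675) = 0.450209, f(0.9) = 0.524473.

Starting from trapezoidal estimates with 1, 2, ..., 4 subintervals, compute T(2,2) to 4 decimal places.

0.2849

T(0,0) (trapezoid, 1 panel, h=0.9000): 0.236013
T(1,0) (trapezoid, 2 panels, h=0.4500): 0.272591
T(2,0) (trapezoid, 4 panels, h=0.2250): 0.281824
T(1,1) = 0.272591 + (0.272591 − 0.236013)/3 = 0.284784
T(2,1) = 0.281824 + (0.281824 − 0.272591)/3 = 0.284902
T(2,2) = 0.284902 + (0.284902 − 0.284784)/15 = 0.284910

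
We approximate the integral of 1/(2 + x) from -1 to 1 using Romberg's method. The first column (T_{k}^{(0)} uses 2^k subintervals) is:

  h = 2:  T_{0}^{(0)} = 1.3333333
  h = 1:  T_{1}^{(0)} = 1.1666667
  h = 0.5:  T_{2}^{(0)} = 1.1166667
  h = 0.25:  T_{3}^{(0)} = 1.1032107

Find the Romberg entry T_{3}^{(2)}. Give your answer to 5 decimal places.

1.09864

Richardson extrapolation on the trapezoidal column (denominator 4−1=3):
T_{2}^{(1)} = 1.1166667 + (1.1166667 − 1.1666667)/3 = 1.1000000
T_{3}^{(1)} = (4·1.1032107 − 1.1166667) / 3 = 1.0987254
T_{3}^{(2)} = (16·1.0987254 − 1.1000000) / 15 = 1.0986404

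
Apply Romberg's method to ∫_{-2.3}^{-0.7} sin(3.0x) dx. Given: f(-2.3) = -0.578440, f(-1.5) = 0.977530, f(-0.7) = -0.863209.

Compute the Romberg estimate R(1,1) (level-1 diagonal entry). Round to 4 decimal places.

0.6583

R(0,0) (trapezoid, 1 panel, h=1.6000): -1.153319
R(1,0) (trapezoid, 2 panels, h=0.8000): 0.205364
R(1,1) = 0.205364 + (0.205364 − (-1.153319))/3 = 0.658258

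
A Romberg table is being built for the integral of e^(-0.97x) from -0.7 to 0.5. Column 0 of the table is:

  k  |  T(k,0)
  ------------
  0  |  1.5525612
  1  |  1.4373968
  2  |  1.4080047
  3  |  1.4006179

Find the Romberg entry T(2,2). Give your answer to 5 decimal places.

1.39815

Richardson extrapolation on the trapezoidal column (denominator 4−1=3):
T(1,1) = 1.4373968 + (1.4373968 − 1.5525612)/3 = 1.3990087
T(2,1) = 1.4080047 + (1.4080047 − 1.4373968)/3 = 1.3982073
T(2,2) = 1.3982073 + (1.3982073 − 1.3990087)/15 = 1.3981539
(Column j=1 coincides with Simpson's rule on the same nodes.)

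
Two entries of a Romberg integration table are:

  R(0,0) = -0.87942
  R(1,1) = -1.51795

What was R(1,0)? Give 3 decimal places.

From R(1,1) = (4·R(1,0) − R(0,0))/3, solve for R(1,0):
4·R(1,0) = 3·(-1.51795) + (-0.87942) = -5.43327
R(1,0) = -1.35832

-1.358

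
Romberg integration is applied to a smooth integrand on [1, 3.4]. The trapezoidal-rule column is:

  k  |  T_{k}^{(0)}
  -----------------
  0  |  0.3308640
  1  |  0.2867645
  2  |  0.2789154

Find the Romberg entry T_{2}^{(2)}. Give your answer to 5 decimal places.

Richardson extrapolation on the trapezoidal column (denominator 4−1=3):
T_{1}^{(1)} = 0.2867645 + (0.2867645 − 0.3308640)/3 = 0.2720647
T_{2}^{(1)} = 0.2789154 + (0.2789154 − 0.2867645)/3 = 0.2762990
T_{2}^{(2)} = 0.2762990 + (0.2762990 − 0.2720647)/15 = 0.2765813

0.27658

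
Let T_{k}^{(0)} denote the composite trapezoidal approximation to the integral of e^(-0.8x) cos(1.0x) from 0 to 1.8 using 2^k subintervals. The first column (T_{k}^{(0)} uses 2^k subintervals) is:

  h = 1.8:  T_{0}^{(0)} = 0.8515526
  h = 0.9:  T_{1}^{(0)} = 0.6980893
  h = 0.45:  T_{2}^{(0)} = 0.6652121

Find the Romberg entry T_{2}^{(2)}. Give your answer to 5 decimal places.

T_{1}^{(1)} = (4·0.6980893 − 0.8515526) / 3 = 0.6469349
T_{2}^{(1)} = 0.6652121 + (0.6652121 − 0.6980893)/3 = 0.6542530
T_{2}^{(2)} = 0.6542530 + (0.6542530 − 0.6469349)/15 = 0.6547409

0.65474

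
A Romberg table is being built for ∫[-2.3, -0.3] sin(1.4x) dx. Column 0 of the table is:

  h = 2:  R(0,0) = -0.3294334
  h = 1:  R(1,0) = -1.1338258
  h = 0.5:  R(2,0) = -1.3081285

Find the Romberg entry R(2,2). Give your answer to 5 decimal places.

Richardson extrapolation on the trapezoidal column (denominator 4−1=3):
R(1,1) = (4·(-1.1338258) − (-0.3294334)) / 3 = -1.4019566
R(2,1) = (4·(-1.3081285) − (-1.1338258)) / 3 = -1.3662294
R(2,2) = (16·(-1.3662294) − (-1.4019566)) / 15 = -1.3638476

-1.36385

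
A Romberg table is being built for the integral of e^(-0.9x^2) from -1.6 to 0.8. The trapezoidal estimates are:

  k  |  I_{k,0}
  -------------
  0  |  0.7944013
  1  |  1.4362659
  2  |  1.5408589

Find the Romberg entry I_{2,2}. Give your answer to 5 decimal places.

Richardson extrapolation on the trapezoidal column (denominator 4−1=3):
I_{1,1} = (4·1.4362659 − 0.7944013) / 3 = 1.6502208
I_{2,1} = 1.5408589 + (1.5408589 − 1.4362659)/3 = 1.5757232
I_{2,2} = (16·1.5757232 − 1.6502208) / 15 = 1.5707567
(Column j=1 coincides with Simpson's rule on the same nodes.)

1.57076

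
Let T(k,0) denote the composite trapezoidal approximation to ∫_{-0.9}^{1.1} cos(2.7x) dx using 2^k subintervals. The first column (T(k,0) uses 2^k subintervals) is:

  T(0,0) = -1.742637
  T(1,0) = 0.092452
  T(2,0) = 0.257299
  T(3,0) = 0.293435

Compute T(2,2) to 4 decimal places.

Richardson extrapolation on the trapezoidal column (denominator 4−1=3):
T(1,1) = (4·0.092452 − (-1.742637)) / 3 = 0.704148
T(2,1) = 0.257299 + (0.257299 − 0.092452)/3 = 0.312248
T(2,2) = (16·0.312248 − 0.704148) / 15 = 0.286121

0.2861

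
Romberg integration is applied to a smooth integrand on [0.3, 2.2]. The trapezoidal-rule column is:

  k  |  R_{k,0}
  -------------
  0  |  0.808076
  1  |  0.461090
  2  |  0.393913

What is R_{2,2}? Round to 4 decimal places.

0.3733

R_{1,1} = (4·0.461090 − 0.808076) / 3 = 0.345428
R_{2,1} = 0.393913 + (0.393913 − 0.461090)/3 = 0.371521
R_{2,2} = 0.371521 + (0.371521 − 0.345428)/15 = 0.373261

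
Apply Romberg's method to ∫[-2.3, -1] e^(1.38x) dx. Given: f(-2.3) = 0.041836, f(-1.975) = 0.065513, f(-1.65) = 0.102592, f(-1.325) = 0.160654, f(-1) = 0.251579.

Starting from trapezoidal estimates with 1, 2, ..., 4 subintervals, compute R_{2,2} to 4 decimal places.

0.1520

R_{0,0} (trapezoid, 1 panel, h=1.3000): 0.190720
R_{1,0} (trapezoid, 2 panels, h=0.6500): 0.162045
R_{2,0} (trapezoid, 4 panels, h=0.3250): 0.154527
R_{1,1} = 0.162045 + (0.162045 − 0.190720)/3 = 0.152487
R_{2,1} = 0.154527 + (0.154527 − 0.162045)/3 = 0.152021
R_{2,2} = 0.152021 + (0.152021 − 0.152487)/15 = 0.151990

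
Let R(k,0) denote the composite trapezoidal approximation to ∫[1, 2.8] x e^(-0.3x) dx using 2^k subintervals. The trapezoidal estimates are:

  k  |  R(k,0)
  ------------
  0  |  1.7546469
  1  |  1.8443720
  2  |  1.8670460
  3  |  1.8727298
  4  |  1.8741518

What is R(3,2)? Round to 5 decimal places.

1.87463

R(2,1) = (4·1.8670460 − 1.8443720) / 3 = 1.8746040
R(3,1) = 1.8727298 + (1.8727298 − 1.8670460)/3 = 1.8746244
R(3,2) = 1.8746244 + (1.8746244 − 1.8746040)/15 = 1.8746258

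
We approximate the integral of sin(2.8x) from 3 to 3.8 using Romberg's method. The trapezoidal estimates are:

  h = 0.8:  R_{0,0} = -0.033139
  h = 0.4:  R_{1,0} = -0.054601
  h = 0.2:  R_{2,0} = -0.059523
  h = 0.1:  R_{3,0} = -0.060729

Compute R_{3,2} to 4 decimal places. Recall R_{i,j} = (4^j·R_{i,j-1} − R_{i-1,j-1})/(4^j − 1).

Richardson extrapolation on the trapezoidal column (denominator 4−1=3):
R_{2,1} = (4·(-0.059523) − (-0.054601)) / 3 = -0.061164
R_{3,1} = (4·(-0.060729) − (-0.059523)) / 3 = -0.061131
R_{3,2} = -0.061131 + (-0.061131 − (-0.061164))/15 = -0.061129

-0.0611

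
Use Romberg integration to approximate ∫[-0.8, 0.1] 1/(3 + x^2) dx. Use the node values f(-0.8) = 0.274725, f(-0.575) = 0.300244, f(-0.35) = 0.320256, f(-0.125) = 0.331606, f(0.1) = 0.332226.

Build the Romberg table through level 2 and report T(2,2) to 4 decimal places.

0.2831

T(0,0) (trapezoid, 1 panel, h=0.9000): 0.273128
T(1,0) (trapezoid, 2 panels, h=0.4500): 0.280679
T(2,0) (trapezoid, 4 panels, h=0.2250): 0.282506
T(1,1) = 0.280679 + (0.280679 − 0.273128)/3 = 0.283196
T(2,1) = 0.282506 + (0.282506 − 0.280679)/3 = 0.283115
T(2,2) = 0.283115 + (0.283115 − 0.283196)/15 = 0.283110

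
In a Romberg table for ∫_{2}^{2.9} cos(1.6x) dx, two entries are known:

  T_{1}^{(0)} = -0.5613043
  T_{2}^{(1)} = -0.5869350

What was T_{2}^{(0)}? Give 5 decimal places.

From T_{2}^{(1)} = (4·T_{2}^{(0)} − T_{1}^{(0)})/3, solve for T_{2}^{(0)}:
4·T_{2}^{(0)} = 3·(-0.5869350) + (-0.5613043) = -2.3221093
T_{2}^{(0)} = -0.5805273

-0.58053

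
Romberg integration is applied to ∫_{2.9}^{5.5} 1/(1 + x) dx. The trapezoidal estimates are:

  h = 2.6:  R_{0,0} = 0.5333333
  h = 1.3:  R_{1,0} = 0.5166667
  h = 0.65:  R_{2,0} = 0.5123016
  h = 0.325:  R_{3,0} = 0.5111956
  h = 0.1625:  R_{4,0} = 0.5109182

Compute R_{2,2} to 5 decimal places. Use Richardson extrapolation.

Richardson extrapolation on the trapezoidal column (denominator 4−1=3):
R_{1,1} = (4·0.5166667 − 0.5333333) / 3 = 0.5111112
R_{2,1} = (4·0.5123016 − 0.5166667) / 3 = 0.5108466
R_{2,2} = (16·0.5108466 − 0.5111112) / 15 = 0.5108290

0.51083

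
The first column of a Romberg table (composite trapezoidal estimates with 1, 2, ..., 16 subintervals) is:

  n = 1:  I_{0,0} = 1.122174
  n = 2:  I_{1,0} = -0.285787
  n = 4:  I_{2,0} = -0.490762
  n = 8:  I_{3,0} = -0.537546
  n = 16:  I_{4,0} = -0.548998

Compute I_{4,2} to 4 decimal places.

-0.5528

I_{3,1} = -0.537546 + (-0.537546 − (-0.490762))/3 = -0.553141
I_{4,1} = (4·(-0.548998) − (-0.537546)) / 3 = -0.552815
I_{4,2} = -0.552815 + (-0.552815 − (-0.553141))/15 = -0.552793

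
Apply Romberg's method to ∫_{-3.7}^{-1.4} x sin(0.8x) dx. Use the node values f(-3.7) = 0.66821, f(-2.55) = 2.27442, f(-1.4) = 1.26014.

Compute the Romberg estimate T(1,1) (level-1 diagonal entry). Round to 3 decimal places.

4.227

T(0,0) (trapezoid, 1 panel, h=2.3000): 2.21760
T(1,0) (trapezoid, 2 panels, h=1.1500): 3.72438
T(1,1) = 3.72438 + (3.72438 − 2.21760)/3 = 4.22664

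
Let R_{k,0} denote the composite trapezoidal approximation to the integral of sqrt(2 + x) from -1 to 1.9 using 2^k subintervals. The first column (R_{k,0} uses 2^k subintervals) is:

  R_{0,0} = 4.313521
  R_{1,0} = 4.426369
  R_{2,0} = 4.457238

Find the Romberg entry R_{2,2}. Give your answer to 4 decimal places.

Richardson extrapolation on the trapezoidal column (denominator 4−1=3):
R_{1,1} = 4.426369 + (4.426369 − 4.313521)/3 = 4.463985
R_{2,1} = 4.457238 + (4.457238 − 4.426369)/3 = 4.467528
R_{2,2} = 4.467528 + (4.467528 − 4.463985)/15 = 4.467764

4.4678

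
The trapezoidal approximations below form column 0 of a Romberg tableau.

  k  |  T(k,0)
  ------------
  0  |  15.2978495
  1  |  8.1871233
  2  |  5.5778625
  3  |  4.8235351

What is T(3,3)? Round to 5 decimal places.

4.56190

Richardson extrapolation on the trapezoidal column (denominator 4−1=3):
T(1,1) = 8.1871233 + (8.1871233 − 15.2978495)/3 = 5.8168812
T(2,1) = (4·5.5778625 − 8.1871233) / 3 = 4.7081089
T(3,1) = 4.8235351 + (4.8235351 − 5.5778625)/3 = 4.5720926
T(2,2) = 4.7081089 + (4.7081089 − 5.8168812)/15 = 4.6341907
T(3,2) = (16·4.5720926 − 4.7081089) / 15 = 4.5630248
T(3,3) = 4.5630248 + (4.5630248 − 4.6341907)/63 = 4.5618952
(Column j=1 coincides with Simpson's rule on the same nodes.)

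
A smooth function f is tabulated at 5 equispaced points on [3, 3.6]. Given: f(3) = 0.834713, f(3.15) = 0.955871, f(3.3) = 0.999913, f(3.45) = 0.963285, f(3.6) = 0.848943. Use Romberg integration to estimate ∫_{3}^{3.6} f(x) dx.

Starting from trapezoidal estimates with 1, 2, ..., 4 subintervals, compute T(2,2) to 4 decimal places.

T(0,0) (trapezoid, 1 panel, h=0.6000): 0.505097
T(1,0) (trapezoid, 2 panels, h=0.3000): 0.552522
T(2,0) (trapezoid, 4 panels, h=0.1500): 0.564135
T(1,1) = 0.552522 + (0.552522 − 0.505097)/3 = 0.568330
T(2,1) = 0.564135 + (0.564135 − 0.552522)/3 = 0.568006
T(2,2) = 0.568006 + (0.568006 − 0.568330)/15 = 0.567984

0.5680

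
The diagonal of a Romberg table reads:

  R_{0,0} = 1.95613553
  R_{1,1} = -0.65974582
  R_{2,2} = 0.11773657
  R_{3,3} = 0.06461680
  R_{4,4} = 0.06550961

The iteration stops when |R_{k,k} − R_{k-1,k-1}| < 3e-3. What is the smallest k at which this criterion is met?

|R_{1,1} − R_{0,0}| = 2.61588135 ≥ 3e-3
|R_{2,2} − R_{1,1}| = 0.77748239 ≥ 3e-3
|R_{3,3} − R_{2,2}| = 0.05311977 ≥ 3e-3
|R_{4,4} − R_{3,3}| = 0.00089281 < 3e-3

k = 4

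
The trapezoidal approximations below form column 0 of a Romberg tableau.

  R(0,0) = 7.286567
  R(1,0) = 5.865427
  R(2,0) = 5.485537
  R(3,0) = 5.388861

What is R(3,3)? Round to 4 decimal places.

5.3565

Richardson extrapolation on the trapezoidal column (denominator 4−1=3):
R(1,1) = 5.865427 + (5.865427 − 7.286567)/3 = 5.391714
R(2,1) = (4·5.485537 − 5.865427) / 3 = 5.358907
R(3,1) = 5.388861 + (5.388861 − 5.485537)/3 = 5.356636
R(2,2) = 5.358907 + (5.358907 − 5.391714)/15 = 5.356720
R(3,2) = 5.356636 + (5.356636 − 5.358907)/15 = 5.356485
R(3,3) = (64·5.356485 − 5.356720) / 63 = 5.356481
(Column j=1 coincides with Simpson's rule on the same nodes.)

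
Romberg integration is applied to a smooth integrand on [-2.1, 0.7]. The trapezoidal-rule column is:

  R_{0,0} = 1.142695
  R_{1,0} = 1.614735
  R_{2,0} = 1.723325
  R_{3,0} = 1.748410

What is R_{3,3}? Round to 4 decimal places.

R_{1,1} = 1.614735 + (1.614735 − 1.142695)/3 = 1.772082
R_{2,1} = (4·1.723325 − 1.614735) / 3 = 1.759522
R_{3,1} = 1.748410 + (1.748410 − 1.723325)/3 = 1.756772
R_{2,2} = 1.759522 + (1.759522 − 1.772082)/15 = 1.758685
R_{3,2} = (16·1.756772 − 1.759522) / 15 = 1.756589
R_{3,3} = (64·1.756589 − 1.758685) / 63 = 1.756556

1.7566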